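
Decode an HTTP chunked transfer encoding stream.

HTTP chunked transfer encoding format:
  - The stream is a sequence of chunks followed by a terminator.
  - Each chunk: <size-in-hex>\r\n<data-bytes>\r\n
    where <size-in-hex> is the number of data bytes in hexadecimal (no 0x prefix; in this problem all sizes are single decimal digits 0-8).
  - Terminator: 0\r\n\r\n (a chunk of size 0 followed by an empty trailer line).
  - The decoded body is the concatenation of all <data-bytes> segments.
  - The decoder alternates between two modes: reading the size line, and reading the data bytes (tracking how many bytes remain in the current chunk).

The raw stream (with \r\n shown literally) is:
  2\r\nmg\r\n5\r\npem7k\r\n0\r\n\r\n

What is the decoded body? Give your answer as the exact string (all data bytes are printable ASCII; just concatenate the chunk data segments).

Chunk 1: stream[0..1]='2' size=0x2=2, data at stream[3..5]='mg' -> body[0..2], body so far='mg'
Chunk 2: stream[7..8]='5' size=0x5=5, data at stream[10..15]='pem7k' -> body[2..7], body so far='mgpem7k'
Chunk 3: stream[17..18]='0' size=0 (terminator). Final body='mgpem7k' (7 bytes)

Answer: mgpem7k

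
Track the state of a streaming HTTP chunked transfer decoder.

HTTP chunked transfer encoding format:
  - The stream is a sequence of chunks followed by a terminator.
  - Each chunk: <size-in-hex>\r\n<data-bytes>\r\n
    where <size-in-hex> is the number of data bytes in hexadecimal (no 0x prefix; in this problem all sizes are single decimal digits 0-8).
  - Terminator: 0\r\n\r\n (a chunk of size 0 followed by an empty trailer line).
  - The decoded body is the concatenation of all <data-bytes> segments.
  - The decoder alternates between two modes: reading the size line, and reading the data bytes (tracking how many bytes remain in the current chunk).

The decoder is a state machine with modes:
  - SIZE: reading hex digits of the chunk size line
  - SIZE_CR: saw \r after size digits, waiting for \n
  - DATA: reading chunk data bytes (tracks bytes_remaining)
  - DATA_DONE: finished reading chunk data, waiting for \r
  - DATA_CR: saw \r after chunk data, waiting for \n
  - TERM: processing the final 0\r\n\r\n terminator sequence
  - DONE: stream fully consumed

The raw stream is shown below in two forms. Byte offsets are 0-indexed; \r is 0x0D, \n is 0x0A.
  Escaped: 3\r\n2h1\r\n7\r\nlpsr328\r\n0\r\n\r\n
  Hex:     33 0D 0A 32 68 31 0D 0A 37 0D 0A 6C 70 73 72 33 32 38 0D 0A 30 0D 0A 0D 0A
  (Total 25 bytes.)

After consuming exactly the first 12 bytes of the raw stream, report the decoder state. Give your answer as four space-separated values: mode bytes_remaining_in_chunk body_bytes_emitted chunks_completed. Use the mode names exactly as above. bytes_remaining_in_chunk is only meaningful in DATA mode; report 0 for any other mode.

Answer: DATA 6 4 1

Derivation:
Byte 0 = '3': mode=SIZE remaining=0 emitted=0 chunks_done=0
Byte 1 = 0x0D: mode=SIZE_CR remaining=0 emitted=0 chunks_done=0
Byte 2 = 0x0A: mode=DATA remaining=3 emitted=0 chunks_done=0
Byte 3 = '2': mode=DATA remaining=2 emitted=1 chunks_done=0
Byte 4 = 'h': mode=DATA remaining=1 emitted=2 chunks_done=0
Byte 5 = '1': mode=DATA_DONE remaining=0 emitted=3 chunks_done=0
Byte 6 = 0x0D: mode=DATA_CR remaining=0 emitted=3 chunks_done=0
Byte 7 = 0x0A: mode=SIZE remaining=0 emitted=3 chunks_done=1
Byte 8 = '7': mode=SIZE remaining=0 emitted=3 chunks_done=1
Byte 9 = 0x0D: mode=SIZE_CR remaining=0 emitted=3 chunks_done=1
Byte 10 = 0x0A: mode=DATA remaining=7 emitted=3 chunks_done=1
Byte 11 = 'l': mode=DATA remaining=6 emitted=4 chunks_done=1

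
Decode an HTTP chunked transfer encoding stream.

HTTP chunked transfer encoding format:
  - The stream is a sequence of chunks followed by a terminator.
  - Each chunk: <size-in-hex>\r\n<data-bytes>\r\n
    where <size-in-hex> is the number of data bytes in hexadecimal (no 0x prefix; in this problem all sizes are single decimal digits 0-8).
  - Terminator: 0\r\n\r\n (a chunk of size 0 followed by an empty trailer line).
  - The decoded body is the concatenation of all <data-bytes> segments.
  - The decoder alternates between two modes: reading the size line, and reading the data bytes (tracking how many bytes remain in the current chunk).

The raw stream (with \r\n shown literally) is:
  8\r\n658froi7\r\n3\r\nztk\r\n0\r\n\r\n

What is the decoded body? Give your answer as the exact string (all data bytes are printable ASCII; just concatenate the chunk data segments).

Answer: 658froi7ztk

Derivation:
Chunk 1: stream[0..1]='8' size=0x8=8, data at stream[3..11]='658froi7' -> body[0..8], body so far='658froi7'
Chunk 2: stream[13..14]='3' size=0x3=3, data at stream[16..19]='ztk' -> body[8..11], body so far='658froi7ztk'
Chunk 3: stream[21..22]='0' size=0 (terminator). Final body='658froi7ztk' (11 bytes)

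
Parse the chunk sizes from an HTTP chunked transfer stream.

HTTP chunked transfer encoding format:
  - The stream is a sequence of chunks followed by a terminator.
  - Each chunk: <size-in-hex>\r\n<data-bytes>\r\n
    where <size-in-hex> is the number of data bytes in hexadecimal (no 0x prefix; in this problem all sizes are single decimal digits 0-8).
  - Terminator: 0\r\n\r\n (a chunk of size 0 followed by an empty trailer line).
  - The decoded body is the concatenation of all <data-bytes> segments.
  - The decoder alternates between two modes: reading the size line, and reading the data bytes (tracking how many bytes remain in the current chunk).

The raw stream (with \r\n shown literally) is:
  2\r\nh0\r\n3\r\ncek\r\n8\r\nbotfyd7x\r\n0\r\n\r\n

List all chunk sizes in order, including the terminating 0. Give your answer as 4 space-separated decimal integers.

Answer: 2 3 8 0

Derivation:
Chunk 1: stream[0..1]='2' size=0x2=2, data at stream[3..5]='h0' -> body[0..2], body so far='h0'
Chunk 2: stream[7..8]='3' size=0x3=3, data at stream[10..13]='cek' -> body[2..5], body so far='h0cek'
Chunk 3: stream[15..16]='8' size=0x8=8, data at stream[18..26]='botfyd7x' -> body[5..13], body so far='h0cekbotfyd7x'
Chunk 4: stream[28..29]='0' size=0 (terminator). Final body='h0cekbotfyd7x' (13 bytes)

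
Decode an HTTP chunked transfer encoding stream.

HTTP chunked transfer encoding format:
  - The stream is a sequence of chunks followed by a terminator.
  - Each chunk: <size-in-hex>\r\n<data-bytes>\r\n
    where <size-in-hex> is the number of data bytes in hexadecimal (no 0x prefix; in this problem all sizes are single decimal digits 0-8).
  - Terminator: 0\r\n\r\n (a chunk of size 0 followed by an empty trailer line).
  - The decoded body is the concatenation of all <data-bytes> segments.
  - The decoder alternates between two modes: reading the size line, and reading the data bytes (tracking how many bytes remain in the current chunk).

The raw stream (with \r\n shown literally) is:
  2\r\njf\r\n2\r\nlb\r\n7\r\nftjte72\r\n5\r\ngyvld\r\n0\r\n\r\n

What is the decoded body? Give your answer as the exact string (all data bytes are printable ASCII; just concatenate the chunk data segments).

Chunk 1: stream[0..1]='2' size=0x2=2, data at stream[3..5]='jf' -> body[0..2], body so far='jf'
Chunk 2: stream[7..8]='2' size=0x2=2, data at stream[10..12]='lb' -> body[2..4], body so far='jflb'
Chunk 3: stream[14..15]='7' size=0x7=7, data at stream[17..24]='ftjte72' -> body[4..11], body so far='jflbftjte72'
Chunk 4: stream[26..27]='5' size=0x5=5, data at stream[29..34]='gyvld' -> body[11..16], body so far='jflbftjte72gyvld'
Chunk 5: stream[36..37]='0' size=0 (terminator). Final body='jflbftjte72gyvld' (16 bytes)

Answer: jflbftjte72gyvld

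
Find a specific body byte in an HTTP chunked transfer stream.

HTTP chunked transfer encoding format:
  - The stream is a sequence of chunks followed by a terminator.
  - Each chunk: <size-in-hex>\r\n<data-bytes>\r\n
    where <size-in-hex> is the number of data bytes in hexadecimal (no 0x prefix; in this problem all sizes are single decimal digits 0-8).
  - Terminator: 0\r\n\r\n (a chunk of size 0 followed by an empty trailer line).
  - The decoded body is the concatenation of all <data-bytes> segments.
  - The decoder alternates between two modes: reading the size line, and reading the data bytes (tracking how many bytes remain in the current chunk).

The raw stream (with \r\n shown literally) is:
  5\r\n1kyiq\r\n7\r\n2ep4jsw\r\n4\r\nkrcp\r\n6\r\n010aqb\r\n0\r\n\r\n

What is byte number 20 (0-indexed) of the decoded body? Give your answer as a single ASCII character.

Chunk 1: stream[0..1]='5' size=0x5=5, data at stream[3..8]='1kyiq' -> body[0..5], body so far='1kyiq'
Chunk 2: stream[10..11]='7' size=0x7=7, data at stream[13..20]='2ep4jsw' -> body[5..12], body so far='1kyiq2ep4jsw'
Chunk 3: stream[22..23]='4' size=0x4=4, data at stream[25..29]='krcp' -> body[12..16], body so far='1kyiq2ep4jswkrcp'
Chunk 4: stream[31..32]='6' size=0x6=6, data at stream[34..40]='010aqb' -> body[16..22], body so far='1kyiq2ep4jswkrcp010aqb'
Chunk 5: stream[42..43]='0' size=0 (terminator). Final body='1kyiq2ep4jswkrcp010aqb' (22 bytes)
Body byte 20 = 'q'

Answer: q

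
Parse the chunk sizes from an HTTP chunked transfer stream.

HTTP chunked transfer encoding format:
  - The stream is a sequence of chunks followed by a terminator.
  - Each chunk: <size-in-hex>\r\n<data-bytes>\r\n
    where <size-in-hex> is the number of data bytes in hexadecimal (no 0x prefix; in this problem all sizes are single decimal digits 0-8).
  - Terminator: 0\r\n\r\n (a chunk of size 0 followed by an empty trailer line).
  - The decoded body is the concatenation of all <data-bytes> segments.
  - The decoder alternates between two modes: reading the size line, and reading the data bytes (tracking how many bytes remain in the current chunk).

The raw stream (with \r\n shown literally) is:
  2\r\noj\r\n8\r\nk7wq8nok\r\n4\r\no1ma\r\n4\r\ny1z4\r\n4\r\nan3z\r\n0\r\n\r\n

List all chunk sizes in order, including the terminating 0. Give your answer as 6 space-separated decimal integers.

Answer: 2 8 4 4 4 0

Derivation:
Chunk 1: stream[0..1]='2' size=0x2=2, data at stream[3..5]='oj' -> body[0..2], body so far='oj'
Chunk 2: stream[7..8]='8' size=0x8=8, data at stream[10..18]='k7wq8nok' -> body[2..10], body so far='ojk7wq8nok'
Chunk 3: stream[20..21]='4' size=0x4=4, data at stream[23..27]='o1ma' -> body[10..14], body so far='ojk7wq8noko1ma'
Chunk 4: stream[29..30]='4' size=0x4=4, data at stream[32..36]='y1z4' -> body[14..18], body so far='ojk7wq8noko1may1z4'
Chunk 5: stream[38..39]='4' size=0x4=4, data at stream[41..45]='an3z' -> body[18..22], body so far='ojk7wq8noko1may1z4an3z'
Chunk 6: stream[47..48]='0' size=0 (terminator). Final body='ojk7wq8noko1may1z4an3z' (22 bytes)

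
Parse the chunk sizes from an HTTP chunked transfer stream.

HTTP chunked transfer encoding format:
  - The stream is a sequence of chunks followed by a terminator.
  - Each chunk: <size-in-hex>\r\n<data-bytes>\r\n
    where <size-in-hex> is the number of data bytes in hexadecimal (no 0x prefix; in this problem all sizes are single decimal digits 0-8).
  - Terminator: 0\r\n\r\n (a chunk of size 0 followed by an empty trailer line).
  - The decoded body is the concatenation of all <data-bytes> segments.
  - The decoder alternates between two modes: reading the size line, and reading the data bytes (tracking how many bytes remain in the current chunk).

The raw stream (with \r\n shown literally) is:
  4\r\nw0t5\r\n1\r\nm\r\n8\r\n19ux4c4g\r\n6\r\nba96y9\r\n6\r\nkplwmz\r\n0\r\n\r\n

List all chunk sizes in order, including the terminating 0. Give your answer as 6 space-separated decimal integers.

Answer: 4 1 8 6 6 0

Derivation:
Chunk 1: stream[0..1]='4' size=0x4=4, data at stream[3..7]='w0t5' -> body[0..4], body so far='w0t5'
Chunk 2: stream[9..10]='1' size=0x1=1, data at stream[12..13]='m' -> body[4..5], body so far='w0t5m'
Chunk 3: stream[15..16]='8' size=0x8=8, data at stream[18..26]='19ux4c4g' -> body[5..13], body so far='w0t5m19ux4c4g'
Chunk 4: stream[28..29]='6' size=0x6=6, data at stream[31..37]='ba96y9' -> body[13..19], body so far='w0t5m19ux4c4gba96y9'
Chunk 5: stream[39..40]='6' size=0x6=6, data at stream[42..48]='kplwmz' -> body[19..25], body so far='w0t5m19ux4c4gba96y9kplwmz'
Chunk 6: stream[50..51]='0' size=0 (terminator). Final body='w0t5m19ux4c4gba96y9kplwmz' (25 bytes)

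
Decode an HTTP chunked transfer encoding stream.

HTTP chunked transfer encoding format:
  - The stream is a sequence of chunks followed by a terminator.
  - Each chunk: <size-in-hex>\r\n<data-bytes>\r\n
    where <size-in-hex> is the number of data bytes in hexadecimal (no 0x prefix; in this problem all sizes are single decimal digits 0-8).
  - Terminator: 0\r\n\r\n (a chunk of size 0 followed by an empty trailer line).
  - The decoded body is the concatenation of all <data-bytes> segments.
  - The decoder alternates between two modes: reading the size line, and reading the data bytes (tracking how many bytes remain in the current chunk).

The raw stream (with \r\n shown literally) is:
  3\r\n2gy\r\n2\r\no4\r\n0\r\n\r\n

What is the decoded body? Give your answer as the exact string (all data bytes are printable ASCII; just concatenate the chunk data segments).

Chunk 1: stream[0..1]='3' size=0x3=3, data at stream[3..6]='2gy' -> body[0..3], body so far='2gy'
Chunk 2: stream[8..9]='2' size=0x2=2, data at stream[11..13]='o4' -> body[3..5], body so far='2gyo4'
Chunk 3: stream[15..16]='0' size=0 (terminator). Final body='2gyo4' (5 bytes)

Answer: 2gyo4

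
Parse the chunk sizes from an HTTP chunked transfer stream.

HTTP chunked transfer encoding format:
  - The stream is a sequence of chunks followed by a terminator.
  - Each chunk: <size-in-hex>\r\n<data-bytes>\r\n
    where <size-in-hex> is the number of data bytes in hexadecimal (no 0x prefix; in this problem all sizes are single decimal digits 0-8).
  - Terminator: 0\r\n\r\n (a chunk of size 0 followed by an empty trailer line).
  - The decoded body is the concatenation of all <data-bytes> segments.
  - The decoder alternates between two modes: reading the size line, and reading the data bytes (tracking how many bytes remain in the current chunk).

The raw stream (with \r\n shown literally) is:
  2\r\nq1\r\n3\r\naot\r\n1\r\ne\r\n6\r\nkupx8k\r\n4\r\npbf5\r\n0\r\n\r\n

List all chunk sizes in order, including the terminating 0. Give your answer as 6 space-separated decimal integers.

Chunk 1: stream[0..1]='2' size=0x2=2, data at stream[3..5]='q1' -> body[0..2], body so far='q1'
Chunk 2: stream[7..8]='3' size=0x3=3, data at stream[10..13]='aot' -> body[2..5], body so far='q1aot'
Chunk 3: stream[15..16]='1' size=0x1=1, data at stream[18..19]='e' -> body[5..6], body so far='q1aote'
Chunk 4: stream[21..22]='6' size=0x6=6, data at stream[24..30]='kupx8k' -> body[6..12], body so far='q1aotekupx8k'
Chunk 5: stream[32..33]='4' size=0x4=4, data at stream[35..39]='pbf5' -> body[12..16], body so far='q1aotekupx8kpbf5'
Chunk 6: stream[41..42]='0' size=0 (terminator). Final body='q1aotekupx8kpbf5' (16 bytes)

Answer: 2 3 1 6 4 0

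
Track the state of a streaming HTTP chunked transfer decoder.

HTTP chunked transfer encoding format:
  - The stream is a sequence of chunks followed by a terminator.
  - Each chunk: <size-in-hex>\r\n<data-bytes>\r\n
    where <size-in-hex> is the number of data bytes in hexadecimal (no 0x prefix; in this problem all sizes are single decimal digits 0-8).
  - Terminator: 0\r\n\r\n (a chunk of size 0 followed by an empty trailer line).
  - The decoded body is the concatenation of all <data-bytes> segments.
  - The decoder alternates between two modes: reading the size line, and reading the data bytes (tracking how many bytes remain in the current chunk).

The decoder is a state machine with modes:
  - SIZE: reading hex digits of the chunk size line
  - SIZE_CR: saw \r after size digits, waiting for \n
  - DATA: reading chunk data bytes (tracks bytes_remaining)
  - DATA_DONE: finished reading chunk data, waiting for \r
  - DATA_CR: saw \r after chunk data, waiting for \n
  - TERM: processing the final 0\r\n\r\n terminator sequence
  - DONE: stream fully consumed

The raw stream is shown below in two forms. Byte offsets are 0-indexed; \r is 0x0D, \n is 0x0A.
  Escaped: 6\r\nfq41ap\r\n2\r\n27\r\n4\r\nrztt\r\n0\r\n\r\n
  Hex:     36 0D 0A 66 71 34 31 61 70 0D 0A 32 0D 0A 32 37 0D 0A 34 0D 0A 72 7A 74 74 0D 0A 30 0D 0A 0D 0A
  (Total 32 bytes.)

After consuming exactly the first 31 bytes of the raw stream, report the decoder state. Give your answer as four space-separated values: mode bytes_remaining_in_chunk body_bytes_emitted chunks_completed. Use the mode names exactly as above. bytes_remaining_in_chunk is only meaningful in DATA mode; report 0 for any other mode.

Answer: TERM 0 12 3

Derivation:
Byte 0 = '6': mode=SIZE remaining=0 emitted=0 chunks_done=0
Byte 1 = 0x0D: mode=SIZE_CR remaining=0 emitted=0 chunks_done=0
Byte 2 = 0x0A: mode=DATA remaining=6 emitted=0 chunks_done=0
Byte 3 = 'f': mode=DATA remaining=5 emitted=1 chunks_done=0
Byte 4 = 'q': mode=DATA remaining=4 emitted=2 chunks_done=0
Byte 5 = '4': mode=DATA remaining=3 emitted=3 chunks_done=0
Byte 6 = '1': mode=DATA remaining=2 emitted=4 chunks_done=0
Byte 7 = 'a': mode=DATA remaining=1 emitted=5 chunks_done=0
Byte 8 = 'p': mode=DATA_DONE remaining=0 emitted=6 chunks_done=0
Byte 9 = 0x0D: mode=DATA_CR remaining=0 emitted=6 chunks_done=0
Byte 10 = 0x0A: mode=SIZE remaining=0 emitted=6 chunks_done=1
Byte 11 = '2': mode=SIZE remaining=0 emitted=6 chunks_done=1
Byte 12 = 0x0D: mode=SIZE_CR remaining=0 emitted=6 chunks_done=1
Byte 13 = 0x0A: mode=DATA remaining=2 emitted=6 chunks_done=1
Byte 14 = '2': mode=DATA remaining=1 emitted=7 chunks_done=1
Byte 15 = '7': mode=DATA_DONE remaining=0 emitted=8 chunks_done=1
Byte 16 = 0x0D: mode=DATA_CR remaining=0 emitted=8 chunks_done=1
Byte 17 = 0x0A: mode=SIZE remaining=0 emitted=8 chunks_done=2
Byte 18 = '4': mode=SIZE remaining=0 emitted=8 chunks_done=2
Byte 19 = 0x0D: mode=SIZE_CR remaining=0 emitted=8 chunks_done=2
Byte 20 = 0x0A: mode=DATA remaining=4 emitted=8 chunks_done=2
Byte 21 = 'r': mode=DATA remaining=3 emitted=9 chunks_done=2
Byte 22 = 'z': mode=DATA remaining=2 emitted=10 chunks_done=2
Byte 23 = 't': mode=DATA remaining=1 emitted=11 chunks_done=2
Byte 24 = 't': mode=DATA_DONE remaining=0 emitted=12 chunks_done=2
Byte 25 = 0x0D: mode=DATA_CR remaining=0 emitted=12 chunks_done=2
Byte 26 = 0x0A: mode=SIZE remaining=0 emitted=12 chunks_done=3
Byte 27 = '0': mode=SIZE remaining=0 emitted=12 chunks_done=3
Byte 28 = 0x0D: mode=SIZE_CR remaining=0 emitted=12 chunks_done=3
Byte 29 = 0x0A: mode=TERM remaining=0 emitted=12 chunks_done=3
Byte 30 = 0x0D: mode=TERM remaining=0 emitted=12 chunks_done=3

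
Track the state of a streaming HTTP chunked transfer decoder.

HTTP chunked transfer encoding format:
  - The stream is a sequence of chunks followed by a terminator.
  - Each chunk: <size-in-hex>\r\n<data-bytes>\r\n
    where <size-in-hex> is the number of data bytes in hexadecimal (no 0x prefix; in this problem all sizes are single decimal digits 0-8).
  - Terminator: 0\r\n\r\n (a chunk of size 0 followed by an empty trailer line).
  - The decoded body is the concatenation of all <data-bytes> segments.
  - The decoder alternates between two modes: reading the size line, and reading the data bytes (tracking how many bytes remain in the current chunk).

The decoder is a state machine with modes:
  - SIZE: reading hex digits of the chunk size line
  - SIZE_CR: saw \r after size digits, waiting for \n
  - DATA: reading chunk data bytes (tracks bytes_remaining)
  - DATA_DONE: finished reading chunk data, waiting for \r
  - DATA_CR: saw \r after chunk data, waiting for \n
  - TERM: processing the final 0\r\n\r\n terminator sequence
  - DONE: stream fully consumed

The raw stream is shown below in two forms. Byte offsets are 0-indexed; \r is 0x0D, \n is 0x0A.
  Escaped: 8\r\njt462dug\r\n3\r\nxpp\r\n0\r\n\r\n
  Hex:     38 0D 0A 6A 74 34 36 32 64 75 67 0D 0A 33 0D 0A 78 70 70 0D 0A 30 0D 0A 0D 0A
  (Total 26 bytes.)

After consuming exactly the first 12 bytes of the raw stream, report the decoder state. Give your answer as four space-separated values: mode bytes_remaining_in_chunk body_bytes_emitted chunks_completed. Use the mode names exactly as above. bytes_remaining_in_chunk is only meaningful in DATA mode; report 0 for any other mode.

Answer: DATA_CR 0 8 0

Derivation:
Byte 0 = '8': mode=SIZE remaining=0 emitted=0 chunks_done=0
Byte 1 = 0x0D: mode=SIZE_CR remaining=0 emitted=0 chunks_done=0
Byte 2 = 0x0A: mode=DATA remaining=8 emitted=0 chunks_done=0
Byte 3 = 'j': mode=DATA remaining=7 emitted=1 chunks_done=0
Byte 4 = 't': mode=DATA remaining=6 emitted=2 chunks_done=0
Byte 5 = '4': mode=DATA remaining=5 emitted=3 chunks_done=0
Byte 6 = '6': mode=DATA remaining=4 emitted=4 chunks_done=0
Byte 7 = '2': mode=DATA remaining=3 emitted=5 chunks_done=0
Byte 8 = 'd': mode=DATA remaining=2 emitted=6 chunks_done=0
Byte 9 = 'u': mode=DATA remaining=1 emitted=7 chunks_done=0
Byte 10 = 'g': mode=DATA_DONE remaining=0 emitted=8 chunks_done=0
Byte 11 = 0x0D: mode=DATA_CR remaining=0 emitted=8 chunks_done=0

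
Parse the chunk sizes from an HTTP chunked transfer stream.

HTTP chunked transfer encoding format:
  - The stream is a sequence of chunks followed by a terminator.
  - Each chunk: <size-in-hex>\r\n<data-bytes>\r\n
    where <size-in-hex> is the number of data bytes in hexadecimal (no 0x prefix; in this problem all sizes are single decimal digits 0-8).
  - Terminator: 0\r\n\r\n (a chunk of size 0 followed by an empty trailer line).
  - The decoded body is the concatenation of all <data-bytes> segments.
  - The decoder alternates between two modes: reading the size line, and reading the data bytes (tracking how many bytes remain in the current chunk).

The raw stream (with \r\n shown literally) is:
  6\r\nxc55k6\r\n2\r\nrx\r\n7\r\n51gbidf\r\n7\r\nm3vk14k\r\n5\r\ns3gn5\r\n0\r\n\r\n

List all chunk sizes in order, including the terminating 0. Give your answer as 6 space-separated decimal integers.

Chunk 1: stream[0..1]='6' size=0x6=6, data at stream[3..9]='xc55k6' -> body[0..6], body so far='xc55k6'
Chunk 2: stream[11..12]='2' size=0x2=2, data at stream[14..16]='rx' -> body[6..8], body so far='xc55k6rx'
Chunk 3: stream[18..19]='7' size=0x7=7, data at stream[21..28]='51gbidf' -> body[8..15], body so far='xc55k6rx51gbidf'
Chunk 4: stream[30..31]='7' size=0x7=7, data at stream[33..40]='m3vk14k' -> body[15..22], body so far='xc55k6rx51gbidfm3vk14k'
Chunk 5: stream[42..43]='5' size=0x5=5, data at stream[45..50]='s3gn5' -> body[22..27], body so far='xc55k6rx51gbidfm3vk14ks3gn5'
Chunk 6: stream[52..53]='0' size=0 (terminator). Final body='xc55k6rx51gbidfm3vk14ks3gn5' (27 bytes)

Answer: 6 2 7 7 5 0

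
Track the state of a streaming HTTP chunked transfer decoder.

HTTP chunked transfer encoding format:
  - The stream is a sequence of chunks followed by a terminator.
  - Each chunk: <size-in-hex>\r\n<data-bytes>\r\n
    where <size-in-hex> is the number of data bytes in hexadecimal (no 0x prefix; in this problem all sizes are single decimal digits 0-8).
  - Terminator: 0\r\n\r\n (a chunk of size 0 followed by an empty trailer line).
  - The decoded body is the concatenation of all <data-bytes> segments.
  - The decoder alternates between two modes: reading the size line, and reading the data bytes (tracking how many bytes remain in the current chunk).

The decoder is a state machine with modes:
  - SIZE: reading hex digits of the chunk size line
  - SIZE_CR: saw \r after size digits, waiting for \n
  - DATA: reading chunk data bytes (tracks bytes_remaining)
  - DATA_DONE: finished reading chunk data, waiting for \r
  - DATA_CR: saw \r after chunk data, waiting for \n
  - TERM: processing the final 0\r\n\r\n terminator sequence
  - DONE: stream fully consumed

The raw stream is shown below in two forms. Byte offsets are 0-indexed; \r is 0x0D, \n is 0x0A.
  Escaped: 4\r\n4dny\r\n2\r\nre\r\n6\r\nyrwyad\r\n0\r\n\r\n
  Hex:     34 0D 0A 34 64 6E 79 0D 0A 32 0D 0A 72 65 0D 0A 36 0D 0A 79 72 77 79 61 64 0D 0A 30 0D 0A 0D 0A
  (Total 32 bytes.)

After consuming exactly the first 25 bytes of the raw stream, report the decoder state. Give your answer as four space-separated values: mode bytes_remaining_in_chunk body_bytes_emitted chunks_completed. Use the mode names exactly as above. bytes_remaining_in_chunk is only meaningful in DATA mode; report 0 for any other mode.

Answer: DATA_DONE 0 12 2

Derivation:
Byte 0 = '4': mode=SIZE remaining=0 emitted=0 chunks_done=0
Byte 1 = 0x0D: mode=SIZE_CR remaining=0 emitted=0 chunks_done=0
Byte 2 = 0x0A: mode=DATA remaining=4 emitted=0 chunks_done=0
Byte 3 = '4': mode=DATA remaining=3 emitted=1 chunks_done=0
Byte 4 = 'd': mode=DATA remaining=2 emitted=2 chunks_done=0
Byte 5 = 'n': mode=DATA remaining=1 emitted=3 chunks_done=0
Byte 6 = 'y': mode=DATA_DONE remaining=0 emitted=4 chunks_done=0
Byte 7 = 0x0D: mode=DATA_CR remaining=0 emitted=4 chunks_done=0
Byte 8 = 0x0A: mode=SIZE remaining=0 emitted=4 chunks_done=1
Byte 9 = '2': mode=SIZE remaining=0 emitted=4 chunks_done=1
Byte 10 = 0x0D: mode=SIZE_CR remaining=0 emitted=4 chunks_done=1
Byte 11 = 0x0A: mode=DATA remaining=2 emitted=4 chunks_done=1
Byte 12 = 'r': mode=DATA remaining=1 emitted=5 chunks_done=1
Byte 13 = 'e': mode=DATA_DONE remaining=0 emitted=6 chunks_done=1
Byte 14 = 0x0D: mode=DATA_CR remaining=0 emitted=6 chunks_done=1
Byte 15 = 0x0A: mode=SIZE remaining=0 emitted=6 chunks_done=2
Byte 16 = '6': mode=SIZE remaining=0 emitted=6 chunks_done=2
Byte 17 = 0x0D: mode=SIZE_CR remaining=0 emitted=6 chunks_done=2
Byte 18 = 0x0A: mode=DATA remaining=6 emitted=6 chunks_done=2
Byte 19 = 'y': mode=DATA remaining=5 emitted=7 chunks_done=2
Byte 20 = 'r': mode=DATA remaining=4 emitted=8 chunks_done=2
Byte 21 = 'w': mode=DATA remaining=3 emitted=9 chunks_done=2
Byte 22 = 'y': mode=DATA remaining=2 emitted=10 chunks_done=2
Byte 23 = 'a': mode=DATA remaining=1 emitted=11 chunks_done=2
Byte 24 = 'd': mode=DATA_DONE remaining=0 emitted=12 chunks_done=2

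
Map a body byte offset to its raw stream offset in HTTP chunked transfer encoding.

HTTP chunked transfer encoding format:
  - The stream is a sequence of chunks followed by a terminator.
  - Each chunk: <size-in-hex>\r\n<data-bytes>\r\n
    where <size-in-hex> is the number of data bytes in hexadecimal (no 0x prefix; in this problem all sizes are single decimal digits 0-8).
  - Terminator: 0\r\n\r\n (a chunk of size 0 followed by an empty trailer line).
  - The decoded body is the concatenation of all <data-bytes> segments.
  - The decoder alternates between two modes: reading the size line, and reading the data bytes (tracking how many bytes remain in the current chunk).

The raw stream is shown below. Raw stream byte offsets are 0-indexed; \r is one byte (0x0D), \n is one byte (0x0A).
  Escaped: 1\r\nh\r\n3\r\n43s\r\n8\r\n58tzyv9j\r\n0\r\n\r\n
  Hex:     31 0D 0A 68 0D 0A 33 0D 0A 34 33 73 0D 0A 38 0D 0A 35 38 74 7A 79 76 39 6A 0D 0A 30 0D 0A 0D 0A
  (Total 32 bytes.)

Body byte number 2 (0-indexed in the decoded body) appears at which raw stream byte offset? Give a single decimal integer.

Answer: 10

Derivation:
Chunk 1: stream[0..1]='1' size=0x1=1, data at stream[3..4]='h' -> body[0..1], body so far='h'
Chunk 2: stream[6..7]='3' size=0x3=3, data at stream[9..12]='43s' -> body[1..4], body so far='h43s'
Chunk 3: stream[14..15]='8' size=0x8=8, data at stream[17..25]='58tzyv9j' -> body[4..12], body so far='h43s58tzyv9j'
Chunk 4: stream[27..28]='0' size=0 (terminator). Final body='h43s58tzyv9j' (12 bytes)
Body byte 2 at stream offset 10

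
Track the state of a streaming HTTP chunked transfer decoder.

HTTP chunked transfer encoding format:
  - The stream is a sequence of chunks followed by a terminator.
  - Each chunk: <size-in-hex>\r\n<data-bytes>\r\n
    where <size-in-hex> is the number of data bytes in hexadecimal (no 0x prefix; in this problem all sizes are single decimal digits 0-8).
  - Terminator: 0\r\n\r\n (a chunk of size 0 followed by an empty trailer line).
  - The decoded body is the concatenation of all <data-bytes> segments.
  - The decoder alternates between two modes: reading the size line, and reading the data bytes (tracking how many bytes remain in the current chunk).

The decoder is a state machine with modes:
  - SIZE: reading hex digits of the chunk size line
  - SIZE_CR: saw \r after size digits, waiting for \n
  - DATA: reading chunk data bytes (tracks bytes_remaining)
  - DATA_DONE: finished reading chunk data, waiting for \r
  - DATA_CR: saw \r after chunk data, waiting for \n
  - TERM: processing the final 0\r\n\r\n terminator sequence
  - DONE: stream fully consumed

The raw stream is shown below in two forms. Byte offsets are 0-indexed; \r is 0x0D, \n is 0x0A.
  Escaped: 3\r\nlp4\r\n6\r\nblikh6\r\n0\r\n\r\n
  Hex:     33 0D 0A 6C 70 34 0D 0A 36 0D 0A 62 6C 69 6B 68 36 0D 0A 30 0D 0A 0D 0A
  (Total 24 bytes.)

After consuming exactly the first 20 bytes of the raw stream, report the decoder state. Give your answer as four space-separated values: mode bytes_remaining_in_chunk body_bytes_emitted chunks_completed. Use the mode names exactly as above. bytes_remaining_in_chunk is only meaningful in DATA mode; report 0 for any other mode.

Byte 0 = '3': mode=SIZE remaining=0 emitted=0 chunks_done=0
Byte 1 = 0x0D: mode=SIZE_CR remaining=0 emitted=0 chunks_done=0
Byte 2 = 0x0A: mode=DATA remaining=3 emitted=0 chunks_done=0
Byte 3 = 'l': mode=DATA remaining=2 emitted=1 chunks_done=0
Byte 4 = 'p': mode=DATA remaining=1 emitted=2 chunks_done=0
Byte 5 = '4': mode=DATA_DONE remaining=0 emitted=3 chunks_done=0
Byte 6 = 0x0D: mode=DATA_CR remaining=0 emitted=3 chunks_done=0
Byte 7 = 0x0A: mode=SIZE remaining=0 emitted=3 chunks_done=1
Byte 8 = '6': mode=SIZE remaining=0 emitted=3 chunks_done=1
Byte 9 = 0x0D: mode=SIZE_CR remaining=0 emitted=3 chunks_done=1
Byte 10 = 0x0A: mode=DATA remaining=6 emitted=3 chunks_done=1
Byte 11 = 'b': mode=DATA remaining=5 emitted=4 chunks_done=1
Byte 12 = 'l': mode=DATA remaining=4 emitted=5 chunks_done=1
Byte 13 = 'i': mode=DATA remaining=3 emitted=6 chunks_done=1
Byte 14 = 'k': mode=DATA remaining=2 emitted=7 chunks_done=1
Byte 15 = 'h': mode=DATA remaining=1 emitted=8 chunks_done=1
Byte 16 = '6': mode=DATA_DONE remaining=0 emitted=9 chunks_done=1
Byte 17 = 0x0D: mode=DATA_CR remaining=0 emitted=9 chunks_done=1
Byte 18 = 0x0A: mode=SIZE remaining=0 emitted=9 chunks_done=2
Byte 19 = '0': mode=SIZE remaining=0 emitted=9 chunks_done=2

Answer: SIZE 0 9 2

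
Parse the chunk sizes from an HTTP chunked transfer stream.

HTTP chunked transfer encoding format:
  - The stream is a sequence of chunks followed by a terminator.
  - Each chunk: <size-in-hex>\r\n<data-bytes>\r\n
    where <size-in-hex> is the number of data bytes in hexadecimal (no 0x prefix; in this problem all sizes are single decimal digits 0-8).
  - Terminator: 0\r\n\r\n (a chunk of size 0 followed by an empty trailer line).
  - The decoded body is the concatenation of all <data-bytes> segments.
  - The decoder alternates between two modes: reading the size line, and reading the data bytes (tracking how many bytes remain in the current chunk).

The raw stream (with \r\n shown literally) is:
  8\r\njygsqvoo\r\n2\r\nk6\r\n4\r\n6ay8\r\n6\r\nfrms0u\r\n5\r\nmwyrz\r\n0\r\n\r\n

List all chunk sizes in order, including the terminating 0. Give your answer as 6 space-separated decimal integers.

Chunk 1: stream[0..1]='8' size=0x8=8, data at stream[3..11]='jygsqvoo' -> body[0..8], body so far='jygsqvoo'
Chunk 2: stream[13..14]='2' size=0x2=2, data at stream[16..18]='k6' -> body[8..10], body so far='jygsqvook6'
Chunk 3: stream[20..21]='4' size=0x4=4, data at stream[23..27]='6ay8' -> body[10..14], body so far='jygsqvook66ay8'
Chunk 4: stream[29..30]='6' size=0x6=6, data at stream[32..38]='frms0u' -> body[14..20], body so far='jygsqvook66ay8frms0u'
Chunk 5: stream[40..41]='5' size=0x5=5, data at stream[43..48]='mwyrz' -> body[20..25], body so far='jygsqvook66ay8frms0umwyrz'
Chunk 6: stream[50..51]='0' size=0 (terminator). Final body='jygsqvook66ay8frms0umwyrz' (25 bytes)

Answer: 8 2 4 6 5 0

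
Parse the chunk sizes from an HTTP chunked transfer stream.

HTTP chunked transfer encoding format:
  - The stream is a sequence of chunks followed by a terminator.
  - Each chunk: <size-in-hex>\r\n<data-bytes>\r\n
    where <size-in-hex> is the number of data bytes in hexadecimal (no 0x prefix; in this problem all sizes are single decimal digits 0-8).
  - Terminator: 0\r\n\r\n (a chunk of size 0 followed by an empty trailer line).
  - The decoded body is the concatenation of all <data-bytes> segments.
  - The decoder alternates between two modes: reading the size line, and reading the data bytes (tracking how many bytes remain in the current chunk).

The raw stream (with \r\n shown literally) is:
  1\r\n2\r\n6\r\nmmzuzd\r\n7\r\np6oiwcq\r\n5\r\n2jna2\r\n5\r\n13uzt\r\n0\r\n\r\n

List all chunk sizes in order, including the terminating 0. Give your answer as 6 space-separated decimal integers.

Chunk 1: stream[0..1]='1' size=0x1=1, data at stream[3..4]='2' -> body[0..1], body so far='2'
Chunk 2: stream[6..7]='6' size=0x6=6, data at stream[9..15]='mmzuzd' -> body[1..7], body so far='2mmzuzd'
Chunk 3: stream[17..18]='7' size=0x7=7, data at stream[20..27]='p6oiwcq' -> body[7..14], body so far='2mmzuzdp6oiwcq'
Chunk 4: stream[29..30]='5' size=0x5=5, data at stream[32..37]='2jna2' -> body[14..19], body so far='2mmzuzdp6oiwcq2jna2'
Chunk 5: stream[39..40]='5' size=0x5=5, data at stream[42..47]='13uzt' -> body[19..24], body so far='2mmzuzdp6oiwcq2jna213uzt'
Chunk 6: stream[49..50]='0' size=0 (terminator). Final body='2mmzuzdp6oiwcq2jna213uzt' (24 bytes)

Answer: 1 6 7 5 5 0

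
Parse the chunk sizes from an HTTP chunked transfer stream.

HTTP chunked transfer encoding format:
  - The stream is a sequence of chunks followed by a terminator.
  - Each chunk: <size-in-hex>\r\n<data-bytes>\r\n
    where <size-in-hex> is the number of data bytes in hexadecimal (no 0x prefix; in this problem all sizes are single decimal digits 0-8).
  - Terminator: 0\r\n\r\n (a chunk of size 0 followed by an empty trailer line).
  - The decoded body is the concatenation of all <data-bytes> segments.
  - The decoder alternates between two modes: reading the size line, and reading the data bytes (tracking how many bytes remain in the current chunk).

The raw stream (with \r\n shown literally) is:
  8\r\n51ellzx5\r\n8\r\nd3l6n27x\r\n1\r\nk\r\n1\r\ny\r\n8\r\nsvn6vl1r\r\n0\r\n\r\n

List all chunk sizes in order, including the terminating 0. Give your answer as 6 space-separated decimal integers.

Answer: 8 8 1 1 8 0

Derivation:
Chunk 1: stream[0..1]='8' size=0x8=8, data at stream[3..11]='51ellzx5' -> body[0..8], body so far='51ellzx5'
Chunk 2: stream[13..14]='8' size=0x8=8, data at stream[16..24]='d3l6n27x' -> body[8..16], body so far='51ellzx5d3l6n27x'
Chunk 3: stream[26..27]='1' size=0x1=1, data at stream[29..30]='k' -> body[16..17], body so far='51ellzx5d3l6n27xk'
Chunk 4: stream[32..33]='1' size=0x1=1, data at stream[35..36]='y' -> body[17..18], body so far='51ellzx5d3l6n27xky'
Chunk 5: stream[38..39]='8' size=0x8=8, data at stream[41..49]='svn6vl1r' -> body[18..26], body so far='51ellzx5d3l6n27xkysvn6vl1r'
Chunk 6: stream[51..52]='0' size=0 (terminator). Final body='51ellzx5d3l6n27xkysvn6vl1r' (26 bytes)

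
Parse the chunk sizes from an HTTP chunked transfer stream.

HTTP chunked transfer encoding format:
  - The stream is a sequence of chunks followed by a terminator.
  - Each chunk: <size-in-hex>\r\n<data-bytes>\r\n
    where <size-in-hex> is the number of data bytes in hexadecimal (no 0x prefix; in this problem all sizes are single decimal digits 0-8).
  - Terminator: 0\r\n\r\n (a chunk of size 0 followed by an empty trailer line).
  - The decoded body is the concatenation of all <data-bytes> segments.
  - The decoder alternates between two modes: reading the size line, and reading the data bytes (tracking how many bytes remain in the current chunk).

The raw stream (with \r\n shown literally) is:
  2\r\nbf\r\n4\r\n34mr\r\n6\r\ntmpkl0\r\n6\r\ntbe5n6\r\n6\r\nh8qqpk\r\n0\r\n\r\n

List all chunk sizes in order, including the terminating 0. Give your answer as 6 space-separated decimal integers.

Answer: 2 4 6 6 6 0

Derivation:
Chunk 1: stream[0..1]='2' size=0x2=2, data at stream[3..5]='bf' -> body[0..2], body so far='bf'
Chunk 2: stream[7..8]='4' size=0x4=4, data at stream[10..14]='34mr' -> body[2..6], body so far='bf34mr'
Chunk 3: stream[16..17]='6' size=0x6=6, data at stream[19..25]='tmpkl0' -> body[6..12], body so far='bf34mrtmpkl0'
Chunk 4: stream[27..28]='6' size=0x6=6, data at stream[30..36]='tbe5n6' -> body[12..18], body so far='bf34mrtmpkl0tbe5n6'
Chunk 5: stream[38..39]='6' size=0x6=6, data at stream[41..47]='h8qqpk' -> body[18..24], body so far='bf34mrtmpkl0tbe5n6h8qqpk'
Chunk 6: stream[49..50]='0' size=0 (terminator). Final body='bf34mrtmpkl0tbe5n6h8qqpk' (24 bytes)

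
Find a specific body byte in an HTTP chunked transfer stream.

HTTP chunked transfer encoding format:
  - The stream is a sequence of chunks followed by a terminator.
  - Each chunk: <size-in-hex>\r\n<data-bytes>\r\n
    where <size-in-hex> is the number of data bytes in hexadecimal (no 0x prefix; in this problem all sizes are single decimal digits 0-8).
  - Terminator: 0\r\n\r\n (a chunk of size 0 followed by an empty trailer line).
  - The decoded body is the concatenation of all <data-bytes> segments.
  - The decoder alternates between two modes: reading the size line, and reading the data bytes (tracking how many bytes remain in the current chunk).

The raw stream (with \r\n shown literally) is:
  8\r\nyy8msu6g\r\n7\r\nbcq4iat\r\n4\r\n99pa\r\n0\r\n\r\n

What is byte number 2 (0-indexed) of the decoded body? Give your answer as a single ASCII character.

Chunk 1: stream[0..1]='8' size=0x8=8, data at stream[3..11]='yy8msu6g' -> body[0..8], body so far='yy8msu6g'
Chunk 2: stream[13..14]='7' size=0x7=7, data at stream[16..23]='bcq4iat' -> body[8..15], body so far='yy8msu6gbcq4iat'
Chunk 3: stream[25..26]='4' size=0x4=4, data at stream[28..32]='99pa' -> body[15..19], body so far='yy8msu6gbcq4iat99pa'
Chunk 4: stream[34..35]='0' size=0 (terminator). Final body='yy8msu6gbcq4iat99pa' (19 bytes)
Body byte 2 = '8'

Answer: 8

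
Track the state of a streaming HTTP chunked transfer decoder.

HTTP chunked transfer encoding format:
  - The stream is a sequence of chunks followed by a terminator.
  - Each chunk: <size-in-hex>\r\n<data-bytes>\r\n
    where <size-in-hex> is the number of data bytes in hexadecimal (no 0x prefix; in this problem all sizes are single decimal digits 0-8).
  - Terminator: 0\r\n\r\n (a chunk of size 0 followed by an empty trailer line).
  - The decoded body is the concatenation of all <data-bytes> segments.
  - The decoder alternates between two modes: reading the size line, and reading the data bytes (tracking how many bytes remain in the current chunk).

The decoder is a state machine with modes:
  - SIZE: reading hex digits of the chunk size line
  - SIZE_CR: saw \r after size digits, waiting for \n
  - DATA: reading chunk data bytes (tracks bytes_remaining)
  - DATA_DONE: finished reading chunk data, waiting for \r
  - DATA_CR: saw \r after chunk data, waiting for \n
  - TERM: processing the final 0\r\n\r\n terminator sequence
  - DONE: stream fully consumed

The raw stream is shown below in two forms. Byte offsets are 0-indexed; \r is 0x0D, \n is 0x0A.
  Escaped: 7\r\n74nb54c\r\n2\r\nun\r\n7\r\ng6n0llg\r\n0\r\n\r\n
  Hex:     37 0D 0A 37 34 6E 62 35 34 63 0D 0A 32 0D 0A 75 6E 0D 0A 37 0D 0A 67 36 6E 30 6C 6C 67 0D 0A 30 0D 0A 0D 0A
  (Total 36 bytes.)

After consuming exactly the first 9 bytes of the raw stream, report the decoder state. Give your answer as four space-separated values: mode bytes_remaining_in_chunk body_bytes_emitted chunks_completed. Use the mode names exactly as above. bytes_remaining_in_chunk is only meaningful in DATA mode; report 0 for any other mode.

Byte 0 = '7': mode=SIZE remaining=0 emitted=0 chunks_done=0
Byte 1 = 0x0D: mode=SIZE_CR remaining=0 emitted=0 chunks_done=0
Byte 2 = 0x0A: mode=DATA remaining=7 emitted=0 chunks_done=0
Byte 3 = '7': mode=DATA remaining=6 emitted=1 chunks_done=0
Byte 4 = '4': mode=DATA remaining=5 emitted=2 chunks_done=0
Byte 5 = 'n': mode=DATA remaining=4 emitted=3 chunks_done=0
Byte 6 = 'b': mode=DATA remaining=3 emitted=4 chunks_done=0
Byte 7 = '5': mode=DATA remaining=2 emitted=5 chunks_done=0
Byte 8 = '4': mode=DATA remaining=1 emitted=6 chunks_done=0

Answer: DATA 1 6 0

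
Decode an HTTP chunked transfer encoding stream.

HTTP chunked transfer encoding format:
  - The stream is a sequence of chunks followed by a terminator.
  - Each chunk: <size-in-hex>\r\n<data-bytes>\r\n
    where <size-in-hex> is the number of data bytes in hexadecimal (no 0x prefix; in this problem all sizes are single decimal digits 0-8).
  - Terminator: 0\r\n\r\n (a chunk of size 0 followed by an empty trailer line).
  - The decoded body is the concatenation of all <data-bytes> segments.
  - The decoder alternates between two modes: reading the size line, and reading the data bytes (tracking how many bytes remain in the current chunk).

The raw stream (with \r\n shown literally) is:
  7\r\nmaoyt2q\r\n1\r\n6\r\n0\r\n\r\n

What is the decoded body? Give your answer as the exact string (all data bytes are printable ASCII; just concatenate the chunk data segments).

Chunk 1: stream[0..1]='7' size=0x7=7, data at stream[3..10]='maoyt2q' -> body[0..7], body so far='maoyt2q'
Chunk 2: stream[12..13]='1' size=0x1=1, data at stream[15..16]='6' -> body[7..8], body so far='maoyt2q6'
Chunk 3: stream[18..19]='0' size=0 (terminator). Final body='maoyt2q6' (8 bytes)

Answer: maoyt2q6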